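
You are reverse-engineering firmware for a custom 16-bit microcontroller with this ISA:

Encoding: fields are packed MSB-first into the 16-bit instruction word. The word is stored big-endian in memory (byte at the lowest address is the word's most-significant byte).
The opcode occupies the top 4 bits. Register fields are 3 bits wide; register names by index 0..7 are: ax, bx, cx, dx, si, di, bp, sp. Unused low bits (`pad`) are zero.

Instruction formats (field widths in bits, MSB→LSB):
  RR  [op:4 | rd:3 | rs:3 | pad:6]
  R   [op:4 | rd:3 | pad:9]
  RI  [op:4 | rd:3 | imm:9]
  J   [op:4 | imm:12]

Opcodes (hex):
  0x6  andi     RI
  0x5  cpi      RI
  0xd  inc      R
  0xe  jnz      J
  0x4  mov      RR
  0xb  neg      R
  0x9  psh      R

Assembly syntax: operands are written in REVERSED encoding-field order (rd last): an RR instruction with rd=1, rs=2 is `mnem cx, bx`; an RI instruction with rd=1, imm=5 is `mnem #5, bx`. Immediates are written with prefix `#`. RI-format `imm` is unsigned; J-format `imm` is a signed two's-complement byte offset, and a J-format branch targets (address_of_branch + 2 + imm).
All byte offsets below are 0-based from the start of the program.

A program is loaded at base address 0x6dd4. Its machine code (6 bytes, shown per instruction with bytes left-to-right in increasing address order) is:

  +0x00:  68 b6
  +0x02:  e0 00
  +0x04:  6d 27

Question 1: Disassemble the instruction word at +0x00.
+0x00: 68 b6 ⇒ word 0x68b6 (big)
  opcode bits[15:12]=0x6: andi/RI
  [11:9] rd=4 = si
  [8:0] imm=182 = #182

andi #182, si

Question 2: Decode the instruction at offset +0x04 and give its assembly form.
off 0x04: read 6d 27 as big → 0x6d27
  opcode bits[15:12]=0x6: andi/RI
  [11:9] rd=6 = bp
  [8:0] imm=295 = #295

andi #295, bp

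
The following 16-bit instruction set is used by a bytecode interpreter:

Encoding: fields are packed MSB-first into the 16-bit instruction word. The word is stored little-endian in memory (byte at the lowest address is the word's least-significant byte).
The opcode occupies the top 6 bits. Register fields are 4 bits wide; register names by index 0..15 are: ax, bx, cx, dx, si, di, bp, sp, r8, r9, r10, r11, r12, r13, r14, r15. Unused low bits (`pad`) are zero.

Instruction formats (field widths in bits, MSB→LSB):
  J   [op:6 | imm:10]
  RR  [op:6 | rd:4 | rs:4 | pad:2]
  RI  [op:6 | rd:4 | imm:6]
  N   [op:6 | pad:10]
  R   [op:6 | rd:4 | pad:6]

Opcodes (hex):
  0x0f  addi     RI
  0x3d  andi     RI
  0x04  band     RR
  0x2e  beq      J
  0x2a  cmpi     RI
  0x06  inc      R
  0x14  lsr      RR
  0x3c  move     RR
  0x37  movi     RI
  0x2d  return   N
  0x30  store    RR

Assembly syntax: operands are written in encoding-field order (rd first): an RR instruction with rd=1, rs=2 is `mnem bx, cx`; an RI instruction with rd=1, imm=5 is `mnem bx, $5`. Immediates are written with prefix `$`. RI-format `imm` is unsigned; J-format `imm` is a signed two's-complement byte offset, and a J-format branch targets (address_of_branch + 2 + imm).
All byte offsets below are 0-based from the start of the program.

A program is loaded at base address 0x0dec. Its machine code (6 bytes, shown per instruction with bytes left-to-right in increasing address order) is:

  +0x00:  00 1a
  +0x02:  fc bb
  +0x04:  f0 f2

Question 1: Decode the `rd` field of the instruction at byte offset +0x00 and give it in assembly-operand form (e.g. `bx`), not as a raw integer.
r8

[00] 00 1a → 0x1a00
  op=0x1a00>>10=0x6 ⇒ inc (R)
  rd@[9:6]=0x8 ⇒ r8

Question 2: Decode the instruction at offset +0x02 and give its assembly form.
[02] fc bb → 0xbbfc
  op=0xbbfc>>10=0x2e ⇒ beq (J)
  imm: (w>>0)&0x3ff=0x3fc (s10→-4) → $-4

beq $-4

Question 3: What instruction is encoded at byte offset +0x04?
+0x04: f0 f2 ⇒ word 0xf2f0 (little)
  op=0xf2f0>>10=0x3c ⇒ move (RR)
  rd: (w>>6)&0xf=0xb → r11
  rs: (w>>2)&0xf=0xc → r12

move r11, r12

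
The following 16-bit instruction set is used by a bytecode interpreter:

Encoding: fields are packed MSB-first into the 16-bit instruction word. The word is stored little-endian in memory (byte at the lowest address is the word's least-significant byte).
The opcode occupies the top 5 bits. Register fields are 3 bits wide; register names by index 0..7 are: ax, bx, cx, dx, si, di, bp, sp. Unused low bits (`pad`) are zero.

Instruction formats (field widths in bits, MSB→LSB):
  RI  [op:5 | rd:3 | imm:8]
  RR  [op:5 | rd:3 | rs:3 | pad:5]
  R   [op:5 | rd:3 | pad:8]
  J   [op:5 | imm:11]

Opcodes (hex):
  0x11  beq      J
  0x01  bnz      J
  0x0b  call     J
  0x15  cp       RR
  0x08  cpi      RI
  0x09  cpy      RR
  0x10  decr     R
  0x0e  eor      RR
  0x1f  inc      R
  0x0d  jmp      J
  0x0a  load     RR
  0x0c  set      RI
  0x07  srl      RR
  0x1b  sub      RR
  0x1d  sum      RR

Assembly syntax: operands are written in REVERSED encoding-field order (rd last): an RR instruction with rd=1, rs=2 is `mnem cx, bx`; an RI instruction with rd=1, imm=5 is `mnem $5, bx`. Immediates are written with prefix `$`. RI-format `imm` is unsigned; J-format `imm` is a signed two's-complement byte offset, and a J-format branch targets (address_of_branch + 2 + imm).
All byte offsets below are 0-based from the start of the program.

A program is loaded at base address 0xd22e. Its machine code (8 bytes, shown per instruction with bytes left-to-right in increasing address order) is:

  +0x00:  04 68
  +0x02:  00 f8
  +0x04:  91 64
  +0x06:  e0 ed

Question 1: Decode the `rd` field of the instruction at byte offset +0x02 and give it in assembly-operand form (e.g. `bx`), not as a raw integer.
ax

off 0x02: read 00 f8 as little → 0xf800
  op=0xf800>>11=0x1f ⇒ inc (R)
  [10:8] rd=0 = ax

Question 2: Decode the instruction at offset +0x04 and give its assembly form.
set $145, si

off 0x04: read 91 64 as little → 0x6491
  opcode bits[15:11]=0xc: set/RI
  rd: (w>>8)&0x7=0x4 → si
  imm: (w>>0)&0xff=0x91 → $145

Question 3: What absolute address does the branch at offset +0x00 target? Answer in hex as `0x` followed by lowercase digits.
[00] 04 68 → 0x6804
  op=0x6804>>11=0xd ⇒ jmp (J)
  imm@[10:0]=0x4 ⇒ $4
  target = base 0xd22e + off 0x00 + 2 + imm 4 = 0xd234

0xd234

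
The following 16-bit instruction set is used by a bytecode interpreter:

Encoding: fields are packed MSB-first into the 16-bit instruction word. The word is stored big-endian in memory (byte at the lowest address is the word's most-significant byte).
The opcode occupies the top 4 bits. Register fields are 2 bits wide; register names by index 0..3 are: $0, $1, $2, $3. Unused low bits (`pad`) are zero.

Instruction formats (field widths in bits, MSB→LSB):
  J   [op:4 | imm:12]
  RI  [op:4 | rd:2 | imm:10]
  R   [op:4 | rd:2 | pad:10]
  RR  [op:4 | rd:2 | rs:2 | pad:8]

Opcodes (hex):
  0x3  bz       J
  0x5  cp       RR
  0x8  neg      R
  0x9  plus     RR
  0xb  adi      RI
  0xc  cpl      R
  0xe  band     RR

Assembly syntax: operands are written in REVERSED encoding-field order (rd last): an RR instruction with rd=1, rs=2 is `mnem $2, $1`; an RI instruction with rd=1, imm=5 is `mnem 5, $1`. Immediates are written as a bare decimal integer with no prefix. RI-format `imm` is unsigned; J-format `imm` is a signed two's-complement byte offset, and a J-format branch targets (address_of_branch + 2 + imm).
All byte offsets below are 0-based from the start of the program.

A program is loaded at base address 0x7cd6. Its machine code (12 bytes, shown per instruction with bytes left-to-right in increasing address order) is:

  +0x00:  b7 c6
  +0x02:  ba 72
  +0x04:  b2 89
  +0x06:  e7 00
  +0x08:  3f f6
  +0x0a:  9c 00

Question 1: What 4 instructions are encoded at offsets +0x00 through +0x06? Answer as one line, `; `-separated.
+0x00: b7 c6 ⇒ word 0xb7c6 (big)
  opcode bits[15:12]=0xb: adi/RI
  rd: (w>>10)&0x3=0x1 → $1
  imm: (w>>0)&0x3ff=0x3c6 → 966
+0x02: ba 72 ⇒ word 0xba72 (big)
  opcode bits[15:12]=0xb: adi/RI
  rd: (w>>10)&0x3=0x2 → $2
  imm: (w>>0)&0x3ff=0x272 → 626
+0x04: b2 89 ⇒ word 0xb289 (big)
  opcode bits[15:12]=0xb: adi/RI
  rd: (w>>10)&0x3=0x0 → $0
  imm: (w>>0)&0x3ff=0x289 → 649
+0x06: e7 00 ⇒ word 0xe700 (big)
  opcode bits[15:12]=0xe: band/RR
  rd: (w>>10)&0x3=0x1 → $1
  rs: (w>>8)&0x3=0x3 → $3

adi 966, $1; adi 626, $2; adi 649, $0; band $3, $1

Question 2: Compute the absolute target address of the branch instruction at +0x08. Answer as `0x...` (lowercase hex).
0x7cd6

@+08  big-endian(3f f6) = 0x3ff6
  op=0x3ff6>>12=0x3 ⇒ bz (J)
  [11:0] imm=4086 (s12→-10) = -10
  target = base 0x7cd6 + off 0x08 + 2 + imm -10 = 0x7cd6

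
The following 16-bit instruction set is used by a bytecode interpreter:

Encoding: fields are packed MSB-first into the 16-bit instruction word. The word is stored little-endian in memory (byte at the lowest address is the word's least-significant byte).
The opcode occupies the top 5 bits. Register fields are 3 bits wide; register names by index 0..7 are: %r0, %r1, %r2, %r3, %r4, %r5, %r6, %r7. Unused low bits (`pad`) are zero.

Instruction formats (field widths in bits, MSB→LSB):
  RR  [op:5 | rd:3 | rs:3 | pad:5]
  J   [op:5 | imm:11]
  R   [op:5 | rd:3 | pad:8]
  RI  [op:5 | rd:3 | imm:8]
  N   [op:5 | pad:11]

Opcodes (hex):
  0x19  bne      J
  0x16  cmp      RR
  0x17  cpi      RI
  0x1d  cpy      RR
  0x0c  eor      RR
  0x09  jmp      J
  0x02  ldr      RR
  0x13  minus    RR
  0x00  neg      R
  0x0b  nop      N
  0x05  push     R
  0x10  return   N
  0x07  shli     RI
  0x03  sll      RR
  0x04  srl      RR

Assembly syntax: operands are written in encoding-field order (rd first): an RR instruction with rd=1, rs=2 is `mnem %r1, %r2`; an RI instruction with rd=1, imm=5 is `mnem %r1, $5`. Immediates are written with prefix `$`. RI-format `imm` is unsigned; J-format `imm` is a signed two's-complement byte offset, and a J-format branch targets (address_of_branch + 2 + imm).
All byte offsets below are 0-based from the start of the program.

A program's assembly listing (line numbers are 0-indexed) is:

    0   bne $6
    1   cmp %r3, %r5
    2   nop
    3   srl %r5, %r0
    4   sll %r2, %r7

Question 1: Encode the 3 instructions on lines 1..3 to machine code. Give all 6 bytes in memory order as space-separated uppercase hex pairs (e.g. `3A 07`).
A0 B3 00 58 00 25

1. cmp fields op=0x16:5|rd=3:3|rs=5:3|pad=0:5 → word b3a0h → a0 b3
2. nop fields op=0xb:5|pad=0:11 → word 5800h → 00 58
3. srl fields op=0x4:5|rd=5:3|rs=0:3|pad=0:5 → word 2500h → 00 25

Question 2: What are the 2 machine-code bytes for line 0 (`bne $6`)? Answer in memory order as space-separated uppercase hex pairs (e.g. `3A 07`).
L0: bne op=0x19:5|imm=6:11 ⇒ 0xc806 ⇒ little 06 c8

06 C8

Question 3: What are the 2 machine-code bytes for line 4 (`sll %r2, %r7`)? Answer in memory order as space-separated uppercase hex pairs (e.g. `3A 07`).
E0 1A

L4: sll op=0x3:5|rd=2:3|rs=7:3|pad=0:5 ⇒ 0x1ae0 ⇒ little e0 1a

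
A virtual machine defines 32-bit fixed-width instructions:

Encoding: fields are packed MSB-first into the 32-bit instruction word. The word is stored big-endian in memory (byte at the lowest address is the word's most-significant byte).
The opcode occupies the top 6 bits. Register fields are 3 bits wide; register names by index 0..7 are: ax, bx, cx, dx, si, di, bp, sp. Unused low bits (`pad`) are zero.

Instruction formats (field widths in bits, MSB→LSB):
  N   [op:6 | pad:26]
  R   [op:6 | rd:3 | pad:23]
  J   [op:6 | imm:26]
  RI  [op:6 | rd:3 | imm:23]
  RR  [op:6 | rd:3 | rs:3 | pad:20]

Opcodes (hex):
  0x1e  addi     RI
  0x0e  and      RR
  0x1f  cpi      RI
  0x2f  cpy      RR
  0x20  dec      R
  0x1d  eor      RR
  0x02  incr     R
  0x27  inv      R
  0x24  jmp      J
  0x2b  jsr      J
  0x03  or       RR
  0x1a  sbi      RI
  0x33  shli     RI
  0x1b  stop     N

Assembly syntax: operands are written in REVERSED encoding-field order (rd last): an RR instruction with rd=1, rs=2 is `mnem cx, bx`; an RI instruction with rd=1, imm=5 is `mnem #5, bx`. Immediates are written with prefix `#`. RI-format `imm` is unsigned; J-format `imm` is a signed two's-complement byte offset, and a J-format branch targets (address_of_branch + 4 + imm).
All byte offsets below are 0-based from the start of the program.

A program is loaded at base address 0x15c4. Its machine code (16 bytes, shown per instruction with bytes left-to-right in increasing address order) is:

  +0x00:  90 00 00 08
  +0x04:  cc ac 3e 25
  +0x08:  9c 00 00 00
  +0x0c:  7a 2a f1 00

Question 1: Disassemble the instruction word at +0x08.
inv ax

off 0x08: read 9c 00 00 00 as big → 0x9c000000
  opcode bits[31:26]=0x27: inv/R
  [25:23] rd=0 = ax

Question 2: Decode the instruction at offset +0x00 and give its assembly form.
jmp #8

@+00  big-endian(90 00 00 08) = 0x90000008
  top 6b → 0x24 → jmp [J]
  [25:0] imm=8 = #8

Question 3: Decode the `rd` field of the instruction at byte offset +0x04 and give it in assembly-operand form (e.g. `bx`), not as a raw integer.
off 0x04: read cc ac 3e 25 as big → 0xccac3e25
  opcode bits[31:26]=0x33: shli/RI
  rd: (w>>23)&0x7=0x1 → bx
  imm: (w>>0)&0x7fffff=0x2c3e25 → #2899493

bx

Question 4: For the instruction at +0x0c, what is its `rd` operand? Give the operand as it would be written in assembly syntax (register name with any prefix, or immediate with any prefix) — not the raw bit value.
off 0x0c: read 7a 2a f1 00 as big → 0x7a2af100
  opcode bits[31:26]=0x1e: addi/RI
  rd: (w>>23)&0x7=0x4 → si
  imm: (w>>0)&0x7fffff=0x2af100 → #2814208

si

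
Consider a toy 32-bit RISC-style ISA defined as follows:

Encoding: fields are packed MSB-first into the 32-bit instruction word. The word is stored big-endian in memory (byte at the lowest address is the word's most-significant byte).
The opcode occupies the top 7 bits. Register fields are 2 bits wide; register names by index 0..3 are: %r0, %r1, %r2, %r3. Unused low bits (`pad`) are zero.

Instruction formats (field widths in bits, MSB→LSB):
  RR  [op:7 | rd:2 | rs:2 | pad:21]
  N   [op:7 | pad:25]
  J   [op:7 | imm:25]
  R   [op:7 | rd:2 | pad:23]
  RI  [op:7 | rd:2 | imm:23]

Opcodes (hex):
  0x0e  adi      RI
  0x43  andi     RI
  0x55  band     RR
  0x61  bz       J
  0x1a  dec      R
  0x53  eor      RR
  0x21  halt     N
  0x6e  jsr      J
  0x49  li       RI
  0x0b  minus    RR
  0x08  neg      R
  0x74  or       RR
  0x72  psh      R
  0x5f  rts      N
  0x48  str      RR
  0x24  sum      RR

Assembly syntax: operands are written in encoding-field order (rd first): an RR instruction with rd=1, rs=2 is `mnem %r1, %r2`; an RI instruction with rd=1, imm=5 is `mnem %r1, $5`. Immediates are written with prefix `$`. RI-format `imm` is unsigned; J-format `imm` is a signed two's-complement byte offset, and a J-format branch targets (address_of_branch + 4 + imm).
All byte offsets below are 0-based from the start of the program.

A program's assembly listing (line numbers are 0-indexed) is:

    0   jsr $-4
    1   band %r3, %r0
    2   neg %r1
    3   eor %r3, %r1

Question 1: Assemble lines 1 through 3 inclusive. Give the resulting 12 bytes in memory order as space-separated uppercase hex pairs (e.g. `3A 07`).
1. band fields op=0x55:7|rd=3:2|rs=0:2|pad=0:21 → word ab800000h → ab 80 00 00
2. neg fields op=0x8:7|rd=1:2|pad=0:23 → word 10800000h → 10 80 00 00
3. eor fields op=0x53:7|rd=3:2|rs=1:2|pad=0:21 → word a7a00000h → a7 a0 00 00

AB 80 00 00 10 80 00 00 A7 A0 00 00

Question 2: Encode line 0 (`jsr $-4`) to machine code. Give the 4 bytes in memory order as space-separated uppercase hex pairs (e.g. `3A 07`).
L0: jsr op=0x6e:7|imm=-4:25 ⇒ 0xddfffffc ⇒ big dd ff ff fc

DD FF FF FC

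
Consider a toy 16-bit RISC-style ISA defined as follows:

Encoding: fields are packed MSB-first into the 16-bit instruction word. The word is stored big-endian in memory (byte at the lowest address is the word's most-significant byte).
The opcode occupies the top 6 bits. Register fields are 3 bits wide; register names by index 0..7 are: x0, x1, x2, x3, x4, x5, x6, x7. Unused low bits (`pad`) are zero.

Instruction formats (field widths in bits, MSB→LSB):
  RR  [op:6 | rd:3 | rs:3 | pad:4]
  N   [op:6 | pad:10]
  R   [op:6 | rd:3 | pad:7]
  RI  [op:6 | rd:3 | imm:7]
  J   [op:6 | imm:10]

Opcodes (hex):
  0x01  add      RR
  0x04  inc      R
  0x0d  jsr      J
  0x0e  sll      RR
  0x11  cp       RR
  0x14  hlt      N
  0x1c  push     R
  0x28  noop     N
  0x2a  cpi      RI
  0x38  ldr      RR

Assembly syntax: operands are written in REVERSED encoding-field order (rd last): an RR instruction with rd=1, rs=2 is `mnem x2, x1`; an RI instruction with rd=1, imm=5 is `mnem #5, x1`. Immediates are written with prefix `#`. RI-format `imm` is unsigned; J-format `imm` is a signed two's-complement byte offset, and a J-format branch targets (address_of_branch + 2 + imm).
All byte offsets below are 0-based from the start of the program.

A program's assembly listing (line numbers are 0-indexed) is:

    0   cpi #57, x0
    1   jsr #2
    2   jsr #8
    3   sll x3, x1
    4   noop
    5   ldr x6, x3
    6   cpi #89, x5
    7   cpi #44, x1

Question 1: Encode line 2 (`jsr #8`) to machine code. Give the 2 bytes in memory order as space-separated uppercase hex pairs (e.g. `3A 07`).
2. jsr fields op=0xd:6|imm=8:10 → word 3408h → 34 08

34 08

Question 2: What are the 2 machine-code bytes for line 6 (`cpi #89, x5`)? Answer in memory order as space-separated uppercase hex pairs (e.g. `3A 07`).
AA D9

L6: cpi op=0x2a:6|rd=5:3|imm=89:7 ⇒ 0xaad9 ⇒ big aa d9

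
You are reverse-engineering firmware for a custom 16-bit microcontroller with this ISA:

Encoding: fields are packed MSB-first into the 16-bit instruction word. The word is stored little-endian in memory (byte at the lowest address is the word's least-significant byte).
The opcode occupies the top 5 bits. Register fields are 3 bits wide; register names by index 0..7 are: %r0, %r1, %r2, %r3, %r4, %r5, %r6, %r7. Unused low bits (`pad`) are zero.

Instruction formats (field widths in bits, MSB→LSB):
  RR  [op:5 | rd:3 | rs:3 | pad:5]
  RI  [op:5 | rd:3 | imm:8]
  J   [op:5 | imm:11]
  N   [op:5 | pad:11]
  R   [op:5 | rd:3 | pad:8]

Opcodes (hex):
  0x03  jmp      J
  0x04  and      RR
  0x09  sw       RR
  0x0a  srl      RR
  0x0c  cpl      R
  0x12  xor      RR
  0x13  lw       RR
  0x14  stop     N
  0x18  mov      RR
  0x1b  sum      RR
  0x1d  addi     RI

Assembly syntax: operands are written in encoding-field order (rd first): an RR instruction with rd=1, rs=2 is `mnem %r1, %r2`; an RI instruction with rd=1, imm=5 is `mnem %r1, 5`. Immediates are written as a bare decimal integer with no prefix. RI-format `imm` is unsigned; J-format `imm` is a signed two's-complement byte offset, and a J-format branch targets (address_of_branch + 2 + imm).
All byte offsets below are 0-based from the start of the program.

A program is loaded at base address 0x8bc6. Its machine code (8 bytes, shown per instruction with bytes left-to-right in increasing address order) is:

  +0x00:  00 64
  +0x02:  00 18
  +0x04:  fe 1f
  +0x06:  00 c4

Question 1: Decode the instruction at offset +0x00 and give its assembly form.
cpl %r4

off 0x00: read 00 64 as little → 0x6400
  top 5b → 0xc → cpl [R]
  rd: (w>>8)&0x7=0x4 → %r4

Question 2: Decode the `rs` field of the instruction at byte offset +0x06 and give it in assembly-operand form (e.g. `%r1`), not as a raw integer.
%r0

off 0x06: read 00 c4 as little → 0xc400
  opcode bits[15:11]=0x18: mov/RR
  rd: (w>>8)&0x7=0x4 → %r4
  rs: (w>>5)&0x7=0x0 → %r0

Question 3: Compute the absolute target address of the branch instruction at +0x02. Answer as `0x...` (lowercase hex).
0x8bca

[02] 00 18 → 0x1800
  opcode bits[15:11]=0x3: jmp/J
  [10:0] imm=0 = 0
  target = base 0x8bc6 + off 0x02 + 2 + imm 0 = 0x8bca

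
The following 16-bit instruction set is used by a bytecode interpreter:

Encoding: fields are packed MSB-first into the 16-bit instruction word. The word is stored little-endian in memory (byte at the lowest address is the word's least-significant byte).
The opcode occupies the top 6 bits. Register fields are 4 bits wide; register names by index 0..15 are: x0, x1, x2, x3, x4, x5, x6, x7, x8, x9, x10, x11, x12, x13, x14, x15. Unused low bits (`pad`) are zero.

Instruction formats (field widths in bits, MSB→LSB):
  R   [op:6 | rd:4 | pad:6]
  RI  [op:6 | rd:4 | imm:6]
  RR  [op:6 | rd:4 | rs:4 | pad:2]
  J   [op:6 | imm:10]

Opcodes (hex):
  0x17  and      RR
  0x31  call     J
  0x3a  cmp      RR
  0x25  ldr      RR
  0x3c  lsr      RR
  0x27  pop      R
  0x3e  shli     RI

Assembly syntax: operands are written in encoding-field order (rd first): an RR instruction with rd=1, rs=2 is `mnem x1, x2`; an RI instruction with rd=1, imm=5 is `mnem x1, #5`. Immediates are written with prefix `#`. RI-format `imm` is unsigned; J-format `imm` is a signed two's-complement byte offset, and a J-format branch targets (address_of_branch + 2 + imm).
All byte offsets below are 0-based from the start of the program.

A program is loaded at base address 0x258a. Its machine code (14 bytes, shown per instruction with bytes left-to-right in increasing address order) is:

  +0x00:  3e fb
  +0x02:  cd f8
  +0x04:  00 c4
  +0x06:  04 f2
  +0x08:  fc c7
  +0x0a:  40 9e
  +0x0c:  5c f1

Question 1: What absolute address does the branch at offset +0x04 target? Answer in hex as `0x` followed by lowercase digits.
0x2590

off 0x04: read 00 c4 as little → 0xc400
  top 6b → 0x31 → call [J]
  [9:0] imm=0 = #0
  target = base 0x258a + off 0x04 + 2 + imm 0 = 0x2590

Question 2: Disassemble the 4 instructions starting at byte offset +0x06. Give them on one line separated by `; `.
[06] 04 f2 → 0xf204
  op=0xf204>>10=0x3c ⇒ lsr (RR)
  rd: (w>>6)&0xf=0x8 → x8
  rs: (w>>2)&0xf=0x1 → x1
[08] fc c7 → 0xc7fc
  op=0xc7fc>>10=0x31 ⇒ call (J)
  imm: (w>>0)&0x3ff=0x3fc (s10→-4) → #-4
[0a] 40 9e → 0x9e40
  op=0x9e40>>10=0x27 ⇒ pop (R)
  rd: (w>>6)&0xf=0x9 → x9
[0c] 5c f1 → 0xf15c
  op=0xf15c>>10=0x3c ⇒ lsr (RR)
  rd: (w>>6)&0xf=0x5 → x5
  rs: (w>>2)&0xf=0x7 → x7

lsr x8, x1; call #-4; pop x9; lsr x5, x7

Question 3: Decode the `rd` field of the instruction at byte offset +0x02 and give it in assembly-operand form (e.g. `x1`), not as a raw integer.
x3

off 0x02: read cd f8 as little → 0xf8cd
  top 6b → 0x3e → shli [RI]
  [9:6] rd=3 = x3
  [5:0] imm=13 = #13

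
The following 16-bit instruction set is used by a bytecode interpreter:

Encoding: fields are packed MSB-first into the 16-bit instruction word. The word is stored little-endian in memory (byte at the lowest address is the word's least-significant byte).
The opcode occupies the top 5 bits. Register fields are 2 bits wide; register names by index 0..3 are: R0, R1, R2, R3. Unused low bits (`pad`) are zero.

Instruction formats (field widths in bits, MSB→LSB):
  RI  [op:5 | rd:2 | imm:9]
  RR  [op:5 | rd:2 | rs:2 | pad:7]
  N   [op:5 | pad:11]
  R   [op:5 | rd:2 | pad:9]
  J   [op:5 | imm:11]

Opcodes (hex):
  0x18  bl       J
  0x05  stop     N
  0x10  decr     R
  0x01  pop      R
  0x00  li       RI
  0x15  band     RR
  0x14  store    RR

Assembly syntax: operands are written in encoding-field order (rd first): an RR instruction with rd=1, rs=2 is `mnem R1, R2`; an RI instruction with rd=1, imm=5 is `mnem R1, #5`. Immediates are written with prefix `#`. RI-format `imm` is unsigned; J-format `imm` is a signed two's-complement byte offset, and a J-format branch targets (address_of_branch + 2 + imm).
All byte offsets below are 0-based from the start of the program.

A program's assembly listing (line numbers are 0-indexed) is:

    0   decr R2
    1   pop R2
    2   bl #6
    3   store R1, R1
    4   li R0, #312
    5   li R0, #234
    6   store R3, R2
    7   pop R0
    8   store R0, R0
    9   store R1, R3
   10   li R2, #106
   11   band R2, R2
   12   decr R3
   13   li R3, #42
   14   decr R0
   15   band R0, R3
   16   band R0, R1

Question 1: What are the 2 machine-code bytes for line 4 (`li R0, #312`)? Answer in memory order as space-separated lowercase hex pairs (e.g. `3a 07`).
38 01

line 4 (li): pack op=0x0:5|rd=0:2|imm=312:9 = 0x0138; little→ 38 01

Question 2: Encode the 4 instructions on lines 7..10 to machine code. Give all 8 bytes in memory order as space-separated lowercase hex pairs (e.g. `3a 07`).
00 08 00 a0 80 a3 6a 04

line 7 (pop): pack op=0x1:5|rd=0:2|pad=0:9 = 0x0800; little→ 00 08
line 8 (store): pack op=0x14:5|rd=0:2|rs=0:2|pad=0:7 = 0xa000; little→ 00 a0
line 9 (store): pack op=0x14:5|rd=1:2|rs=3:2|pad=0:7 = 0xa380; little→ 80 a3
line 10 (li): pack op=0x0:5|rd=2:2|imm=106:9 = 0x046a; little→ 6a 04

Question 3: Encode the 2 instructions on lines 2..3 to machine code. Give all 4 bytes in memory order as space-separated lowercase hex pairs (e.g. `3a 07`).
06 c0 80 a2

2. bl fields op=0x18:5|imm=6:11 → word c006h → 06 c0
3. store fields op=0x14:5|rd=1:2|rs=1:2|pad=0:7 → word a280h → 80 a2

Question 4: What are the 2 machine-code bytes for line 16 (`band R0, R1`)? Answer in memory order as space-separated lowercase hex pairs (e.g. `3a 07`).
16. band fields op=0x15:5|rd=0:2|rs=1:2|pad=0:7 → word a880h → 80 a8

80 a8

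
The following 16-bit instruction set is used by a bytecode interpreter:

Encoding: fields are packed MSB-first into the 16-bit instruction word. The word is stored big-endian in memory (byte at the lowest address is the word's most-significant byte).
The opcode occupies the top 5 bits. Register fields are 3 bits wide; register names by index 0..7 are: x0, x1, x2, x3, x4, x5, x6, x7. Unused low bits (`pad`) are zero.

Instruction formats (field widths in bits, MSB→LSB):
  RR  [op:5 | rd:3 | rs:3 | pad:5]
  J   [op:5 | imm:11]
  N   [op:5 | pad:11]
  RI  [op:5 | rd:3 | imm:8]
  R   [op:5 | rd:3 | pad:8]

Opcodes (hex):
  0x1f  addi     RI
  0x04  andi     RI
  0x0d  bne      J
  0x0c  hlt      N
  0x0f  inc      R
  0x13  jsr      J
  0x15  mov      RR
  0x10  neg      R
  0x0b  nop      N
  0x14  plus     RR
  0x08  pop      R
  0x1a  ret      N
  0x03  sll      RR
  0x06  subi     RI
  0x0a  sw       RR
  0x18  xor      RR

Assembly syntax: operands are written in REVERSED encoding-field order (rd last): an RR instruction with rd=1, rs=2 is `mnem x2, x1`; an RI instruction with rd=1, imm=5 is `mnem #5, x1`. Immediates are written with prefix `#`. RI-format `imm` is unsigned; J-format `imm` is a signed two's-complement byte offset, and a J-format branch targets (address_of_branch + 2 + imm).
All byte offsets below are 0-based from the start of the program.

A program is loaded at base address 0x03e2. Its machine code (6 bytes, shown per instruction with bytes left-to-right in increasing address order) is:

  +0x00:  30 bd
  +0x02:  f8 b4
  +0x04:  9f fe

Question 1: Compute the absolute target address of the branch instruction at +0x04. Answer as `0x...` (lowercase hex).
[04] 9f fe → 0x9ffe
  top 5b → 0x13 → jsr [J]
  imm: (w>>0)&0x7ff=0x7fe (s11→-2) → #-2
  target = base 0x03e2 + off 0x04 + 2 + imm -2 = 0x03e6

0x03e6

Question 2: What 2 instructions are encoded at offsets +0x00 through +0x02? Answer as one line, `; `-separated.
subi #189, x0; addi #180, x0

[00] 30 bd → 0x30bd
  op=0x30bd>>11=0x6 ⇒ subi (RI)
  rd: (w>>8)&0x7=0x0 → x0
  imm: (w>>0)&0xff=0xbd → #189
[02] f8 b4 → 0xf8b4
  op=0xf8b4>>11=0x1f ⇒ addi (RI)
  rd: (w>>8)&0x7=0x0 → x0
  imm: (w>>0)&0xff=0xb4 → #180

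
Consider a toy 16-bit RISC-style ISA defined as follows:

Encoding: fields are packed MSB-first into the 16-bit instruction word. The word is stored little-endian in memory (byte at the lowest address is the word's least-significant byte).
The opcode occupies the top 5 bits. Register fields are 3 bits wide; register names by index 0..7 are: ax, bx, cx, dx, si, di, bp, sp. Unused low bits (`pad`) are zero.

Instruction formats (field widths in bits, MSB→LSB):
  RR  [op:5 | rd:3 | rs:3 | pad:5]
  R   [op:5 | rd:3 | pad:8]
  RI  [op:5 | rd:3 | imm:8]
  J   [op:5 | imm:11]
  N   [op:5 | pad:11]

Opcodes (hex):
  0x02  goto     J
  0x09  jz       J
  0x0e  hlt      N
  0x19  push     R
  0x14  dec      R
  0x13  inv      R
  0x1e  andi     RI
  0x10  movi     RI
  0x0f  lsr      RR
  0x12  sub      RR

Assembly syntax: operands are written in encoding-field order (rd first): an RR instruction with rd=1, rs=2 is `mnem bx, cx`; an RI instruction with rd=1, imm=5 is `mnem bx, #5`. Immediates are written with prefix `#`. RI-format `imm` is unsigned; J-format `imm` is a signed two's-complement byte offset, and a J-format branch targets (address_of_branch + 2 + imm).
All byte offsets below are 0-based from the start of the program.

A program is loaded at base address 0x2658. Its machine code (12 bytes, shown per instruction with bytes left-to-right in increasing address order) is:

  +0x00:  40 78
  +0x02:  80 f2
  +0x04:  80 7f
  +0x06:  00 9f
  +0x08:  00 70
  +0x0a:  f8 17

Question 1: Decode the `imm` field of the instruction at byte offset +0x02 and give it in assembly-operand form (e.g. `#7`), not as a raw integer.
off 0x02: read 80 f2 as little → 0xf280
  opcode bits[15:11]=0x1e: andi/RI
  [10:8] rd=2 = cx
  [7:0] imm=128 = #128

#128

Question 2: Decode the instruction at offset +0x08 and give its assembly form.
[08] 00 70 → 0x7000
  top 5b → 0xe → hlt [N]

hlt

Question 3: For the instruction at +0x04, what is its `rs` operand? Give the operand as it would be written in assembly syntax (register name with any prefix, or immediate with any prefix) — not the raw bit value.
si

@+04  little-endian(80 7f) = 0x7f80
  top 5b → 0xf → lsr [RR]
  [10:8] rd=7 = sp
  [7:5] rs=4 = si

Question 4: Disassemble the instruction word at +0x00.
+0x00: 40 78 ⇒ word 0x7840 (little)
  top 5b → 0xf → lsr [RR]
  rd: (w>>8)&0x7=0x0 → ax
  rs: (w>>5)&0x7=0x2 → cx

lsr ax, cx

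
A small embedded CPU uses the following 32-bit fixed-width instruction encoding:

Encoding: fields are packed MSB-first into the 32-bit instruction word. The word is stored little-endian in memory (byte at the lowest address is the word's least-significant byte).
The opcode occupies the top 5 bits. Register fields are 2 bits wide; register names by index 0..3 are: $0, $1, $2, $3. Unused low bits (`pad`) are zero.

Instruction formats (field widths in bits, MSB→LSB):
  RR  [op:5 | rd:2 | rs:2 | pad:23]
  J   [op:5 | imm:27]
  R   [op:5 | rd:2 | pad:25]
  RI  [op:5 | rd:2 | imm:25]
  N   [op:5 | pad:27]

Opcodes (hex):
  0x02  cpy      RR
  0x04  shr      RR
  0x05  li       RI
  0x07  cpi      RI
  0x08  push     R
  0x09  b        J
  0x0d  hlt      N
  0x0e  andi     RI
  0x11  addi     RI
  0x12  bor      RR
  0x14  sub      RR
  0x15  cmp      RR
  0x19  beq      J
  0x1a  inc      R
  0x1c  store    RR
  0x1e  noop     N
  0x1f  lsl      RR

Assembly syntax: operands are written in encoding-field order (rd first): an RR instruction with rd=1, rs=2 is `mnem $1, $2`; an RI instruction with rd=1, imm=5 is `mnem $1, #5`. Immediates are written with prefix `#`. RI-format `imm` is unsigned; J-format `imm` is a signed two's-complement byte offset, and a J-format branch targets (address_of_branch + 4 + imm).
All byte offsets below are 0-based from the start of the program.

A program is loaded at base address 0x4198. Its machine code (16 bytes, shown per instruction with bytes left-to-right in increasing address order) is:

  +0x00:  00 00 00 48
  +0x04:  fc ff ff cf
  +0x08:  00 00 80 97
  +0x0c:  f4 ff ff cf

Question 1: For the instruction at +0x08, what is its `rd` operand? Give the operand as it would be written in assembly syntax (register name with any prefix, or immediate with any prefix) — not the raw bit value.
+0x08: 00 00 80 97 ⇒ word 0x97800000 (little)
  top 5b → 0x12 → bor [RR]
  [26:25] rd=3 = $3
  [24:23] rs=3 = $3

$3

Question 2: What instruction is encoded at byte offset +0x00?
+0x00: 00 00 00 48 ⇒ word 0x48000000 (little)
  op=0x48000000>>27=0x9 ⇒ b (J)
  imm: (w>>0)&0x7ffffff=0x0 → #0

b #0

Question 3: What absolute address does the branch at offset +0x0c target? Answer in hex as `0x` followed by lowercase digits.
[0c] f4 ff ff cf → 0xcffffff4
  op=0xcffffff4>>27=0x19 ⇒ beq (J)
  imm@[26:0]=0x7fffff4 (s27→-12) ⇒ #-12
  target = base 0x4198 + off 0x0c + 4 + imm -12 = 0x419c

0x419c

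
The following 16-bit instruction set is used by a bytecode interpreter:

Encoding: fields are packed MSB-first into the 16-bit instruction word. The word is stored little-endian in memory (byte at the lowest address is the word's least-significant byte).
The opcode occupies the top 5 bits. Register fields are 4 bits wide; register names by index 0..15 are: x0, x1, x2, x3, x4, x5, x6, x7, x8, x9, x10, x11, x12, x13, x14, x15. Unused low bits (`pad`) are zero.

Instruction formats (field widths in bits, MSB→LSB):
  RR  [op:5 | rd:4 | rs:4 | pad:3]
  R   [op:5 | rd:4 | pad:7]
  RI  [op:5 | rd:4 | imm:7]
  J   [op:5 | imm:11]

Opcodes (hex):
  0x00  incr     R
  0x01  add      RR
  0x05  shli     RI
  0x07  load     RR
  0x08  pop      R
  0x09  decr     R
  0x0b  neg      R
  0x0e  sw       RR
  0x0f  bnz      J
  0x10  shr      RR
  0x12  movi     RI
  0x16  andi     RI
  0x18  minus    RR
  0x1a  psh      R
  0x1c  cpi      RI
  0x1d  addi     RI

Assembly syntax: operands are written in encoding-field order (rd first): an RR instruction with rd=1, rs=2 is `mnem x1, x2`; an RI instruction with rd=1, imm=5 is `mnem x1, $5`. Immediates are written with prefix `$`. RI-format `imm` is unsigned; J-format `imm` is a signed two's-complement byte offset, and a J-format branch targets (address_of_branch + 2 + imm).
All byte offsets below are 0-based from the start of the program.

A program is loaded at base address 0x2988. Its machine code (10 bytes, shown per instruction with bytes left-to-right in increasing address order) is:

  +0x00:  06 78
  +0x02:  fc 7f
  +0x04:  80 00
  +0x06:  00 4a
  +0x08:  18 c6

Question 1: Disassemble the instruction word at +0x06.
decr x4

+0x06: 00 4a ⇒ word 0x4a00 (little)
  top 5b → 0x9 → decr [R]
  rd@[10:7]=0x4 ⇒ x4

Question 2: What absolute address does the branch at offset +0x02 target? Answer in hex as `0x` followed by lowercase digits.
0x2988

[02] fc 7f → 0x7ffc
  opcode bits[15:11]=0xf: bnz/J
  imm@[10:0]=0x7fc (s11→-4) ⇒ $-4
  target = base 0x2988 + off 0x02 + 2 + imm -4 = 0x2988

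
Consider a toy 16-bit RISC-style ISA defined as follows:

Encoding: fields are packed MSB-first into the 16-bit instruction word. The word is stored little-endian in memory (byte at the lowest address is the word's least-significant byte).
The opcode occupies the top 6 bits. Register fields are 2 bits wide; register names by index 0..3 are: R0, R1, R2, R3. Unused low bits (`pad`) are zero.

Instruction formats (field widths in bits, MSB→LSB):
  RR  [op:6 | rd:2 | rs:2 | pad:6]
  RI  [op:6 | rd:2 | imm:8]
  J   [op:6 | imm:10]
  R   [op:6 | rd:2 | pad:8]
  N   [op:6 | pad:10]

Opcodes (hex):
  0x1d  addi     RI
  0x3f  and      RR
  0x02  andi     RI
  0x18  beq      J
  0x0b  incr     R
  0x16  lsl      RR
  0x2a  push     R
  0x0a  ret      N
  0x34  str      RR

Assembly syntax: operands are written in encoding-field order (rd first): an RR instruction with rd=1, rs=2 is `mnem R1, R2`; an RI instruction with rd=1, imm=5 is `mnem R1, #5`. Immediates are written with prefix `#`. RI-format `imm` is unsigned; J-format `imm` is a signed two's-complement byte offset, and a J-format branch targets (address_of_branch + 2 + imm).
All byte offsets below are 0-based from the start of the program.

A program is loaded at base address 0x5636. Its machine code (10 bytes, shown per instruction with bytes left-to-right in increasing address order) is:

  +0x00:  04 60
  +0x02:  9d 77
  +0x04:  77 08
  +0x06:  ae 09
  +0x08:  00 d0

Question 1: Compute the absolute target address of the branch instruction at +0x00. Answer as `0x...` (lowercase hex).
0x563c

[00] 04 60 → 0x6004
  opcode bits[15:10]=0x18: beq/J
  imm: (w>>0)&0x3ff=0x4 → #4
  target = base 0x5636 + off 0x00 + 2 + imm 4 = 0x563c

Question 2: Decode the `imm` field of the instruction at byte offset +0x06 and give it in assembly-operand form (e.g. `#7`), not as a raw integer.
off 0x06: read ae 09 as little → 0x09ae
  opcode bits[15:10]=0x2: andi/RI
  [9:8] rd=1 = R1
  [7:0] imm=174 = #174

#174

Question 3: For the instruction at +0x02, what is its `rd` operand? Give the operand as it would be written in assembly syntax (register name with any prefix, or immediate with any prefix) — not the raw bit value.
off 0x02: read 9d 77 as little → 0x779d
  op=0x779d>>10=0x1d ⇒ addi (RI)
  rd@[9:8]=0x3 ⇒ R3
  imm@[7:0]=0x9d ⇒ #157

R3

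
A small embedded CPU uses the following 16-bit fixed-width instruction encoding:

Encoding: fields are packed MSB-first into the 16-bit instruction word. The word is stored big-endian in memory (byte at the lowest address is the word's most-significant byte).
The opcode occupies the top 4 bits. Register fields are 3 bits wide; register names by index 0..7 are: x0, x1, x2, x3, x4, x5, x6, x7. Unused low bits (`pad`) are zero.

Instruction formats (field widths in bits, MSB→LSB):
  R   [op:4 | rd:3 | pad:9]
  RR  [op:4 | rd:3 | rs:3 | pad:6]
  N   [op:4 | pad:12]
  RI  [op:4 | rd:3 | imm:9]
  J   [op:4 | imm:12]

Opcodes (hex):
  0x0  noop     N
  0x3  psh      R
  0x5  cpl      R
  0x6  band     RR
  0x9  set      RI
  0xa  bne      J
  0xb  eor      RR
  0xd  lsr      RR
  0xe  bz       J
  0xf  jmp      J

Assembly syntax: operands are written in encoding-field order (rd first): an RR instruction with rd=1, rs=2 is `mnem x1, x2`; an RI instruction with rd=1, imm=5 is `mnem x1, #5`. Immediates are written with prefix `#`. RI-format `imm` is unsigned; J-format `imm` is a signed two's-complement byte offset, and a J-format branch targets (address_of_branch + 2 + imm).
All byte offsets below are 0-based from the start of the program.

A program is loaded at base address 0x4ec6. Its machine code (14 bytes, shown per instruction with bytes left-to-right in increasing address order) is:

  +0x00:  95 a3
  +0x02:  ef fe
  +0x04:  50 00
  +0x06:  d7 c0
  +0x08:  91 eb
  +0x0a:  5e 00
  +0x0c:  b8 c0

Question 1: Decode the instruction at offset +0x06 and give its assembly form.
off 0x06: read d7 c0 as big → 0xd7c0
  top 4b → 0xd → lsr [RR]
  rd@[11:9]=0x3 ⇒ x3
  rs@[8:6]=0x7 ⇒ x7

lsr x3, x7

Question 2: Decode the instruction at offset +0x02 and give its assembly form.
bz #-2

off 0x02: read ef fe as big → 0xeffe
  op=0xeffe>>12=0xe ⇒ bz (J)
  [11:0] imm=4094 (s12→-2) = #-2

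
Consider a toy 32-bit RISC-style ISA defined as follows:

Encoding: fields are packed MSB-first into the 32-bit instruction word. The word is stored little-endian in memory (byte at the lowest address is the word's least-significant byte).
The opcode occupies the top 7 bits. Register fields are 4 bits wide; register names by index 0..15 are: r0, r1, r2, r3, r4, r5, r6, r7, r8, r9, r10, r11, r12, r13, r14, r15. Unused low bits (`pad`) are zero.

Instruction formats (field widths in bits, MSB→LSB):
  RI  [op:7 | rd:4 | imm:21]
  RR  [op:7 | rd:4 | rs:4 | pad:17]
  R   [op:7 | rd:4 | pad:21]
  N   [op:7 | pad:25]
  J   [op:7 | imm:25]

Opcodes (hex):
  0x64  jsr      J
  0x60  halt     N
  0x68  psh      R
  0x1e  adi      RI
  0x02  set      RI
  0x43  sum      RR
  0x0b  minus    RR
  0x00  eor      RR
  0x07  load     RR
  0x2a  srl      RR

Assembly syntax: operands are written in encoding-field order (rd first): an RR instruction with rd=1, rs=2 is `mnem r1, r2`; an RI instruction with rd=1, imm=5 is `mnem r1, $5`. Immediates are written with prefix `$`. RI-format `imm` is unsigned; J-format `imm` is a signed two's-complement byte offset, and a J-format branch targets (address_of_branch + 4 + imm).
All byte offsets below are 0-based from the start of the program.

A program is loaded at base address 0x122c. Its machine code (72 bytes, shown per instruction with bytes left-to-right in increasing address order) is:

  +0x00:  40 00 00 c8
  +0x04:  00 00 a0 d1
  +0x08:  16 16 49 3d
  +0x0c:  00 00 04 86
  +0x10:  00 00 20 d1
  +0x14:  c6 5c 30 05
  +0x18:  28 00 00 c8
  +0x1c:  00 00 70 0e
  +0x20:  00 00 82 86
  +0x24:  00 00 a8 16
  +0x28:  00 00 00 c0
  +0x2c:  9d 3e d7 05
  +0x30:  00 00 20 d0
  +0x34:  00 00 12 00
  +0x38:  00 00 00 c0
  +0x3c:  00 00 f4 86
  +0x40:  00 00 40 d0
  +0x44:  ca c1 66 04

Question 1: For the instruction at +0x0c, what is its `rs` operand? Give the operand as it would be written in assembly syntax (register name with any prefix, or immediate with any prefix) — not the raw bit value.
[0c] 00 00 04 86 → 0x86040000
  op=0x86040000>>25=0x43 ⇒ sum (RR)
  [24:21] rd=0 = r0
  [20:17] rs=2 = r2

r2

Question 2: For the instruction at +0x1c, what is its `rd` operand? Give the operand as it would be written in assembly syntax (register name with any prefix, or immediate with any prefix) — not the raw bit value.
@+1c  little-endian(00 00 70 0e) = 0x0e700000
  opcode bits[31:25]=0x7: load/RR
  [24:21] rd=3 = r3
  [20:17] rs=8 = r8

r3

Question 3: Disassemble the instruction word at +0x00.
+0x00: 40 00 00 c8 ⇒ word 0xc8000040 (little)
  top 7b → 0x64 → jsr [J]
  imm: (w>>0)&0x1ffffff=0x40 → $64

jsr $64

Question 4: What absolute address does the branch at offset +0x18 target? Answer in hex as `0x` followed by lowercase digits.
+0x18: 28 00 00 c8 ⇒ word 0xc8000028 (little)
  op=0xc8000028>>25=0x64 ⇒ jsr (J)
  [24:0] imm=40 = $40
  target = base 0x122c + off 0x18 + 4 + imm 40 = 0x1270

0x1270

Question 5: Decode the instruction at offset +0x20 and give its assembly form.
[20] 00 00 82 86 → 0x86820000
  op=0x86820000>>25=0x43 ⇒ sum (RR)
  [24:21] rd=4 = r4
  [20:17] rs=1 = r1

sum r4, r1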